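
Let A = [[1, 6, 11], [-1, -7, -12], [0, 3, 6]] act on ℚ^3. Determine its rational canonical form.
The invariant factors of A (the non-unit diagonal entries of the Smith normal form of xI - A over ℚ[x]) are x^3 - x + 3, each dividing the next. The characteristic polynomial is their product, x^3 - x + 3.

The rational canonical form is the block-diagonal matrix of companion matrices C(f_i):
R = [[0, 0, -3], [1, 0, 1], [0, 1, 0]].

Note the characteristic polynomial does not split into linear factors over ℚ, so A has no Jordan form over ℚ; the rational canonical form exists over any field.

R = [[0, 0, -3], [1, 0, 1], [0, 1, 0]]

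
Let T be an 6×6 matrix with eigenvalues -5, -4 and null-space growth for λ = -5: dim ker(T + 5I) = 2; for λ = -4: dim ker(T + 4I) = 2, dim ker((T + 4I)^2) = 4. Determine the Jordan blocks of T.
λ = -5: successive nullity increments [2] count blocks of size ≥ k; block sizes are [1, 1].
λ = -4: successive nullity increments [2, 2] count blocks of size ≥ k; block sizes are [2, 2].

Jordan blocks: (-5, 1), (-5, 1), (-4, 2), (-4, 2)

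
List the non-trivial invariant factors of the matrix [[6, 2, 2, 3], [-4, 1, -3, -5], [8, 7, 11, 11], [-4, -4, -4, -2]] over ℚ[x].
(x - 4)^2, (x - 4)^2

The Jordan structure of A has elementary divisors (x - 4)^2, (x - 4)^2. Arranging the block sizes at each eigenvalue in decreasing order and taking row products gives the invariant factors.

Invariant factors (smallest first, each dividing the next): (x - 4)^2, (x - 4)^2.

Check: the last factor (x - 4)^2 is the minimal polynomial, and the product (x - 4)^4 is the characteristic polynomial.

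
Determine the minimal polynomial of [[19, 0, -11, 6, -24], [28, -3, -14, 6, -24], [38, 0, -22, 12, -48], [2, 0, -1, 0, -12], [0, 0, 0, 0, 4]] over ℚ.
m_A(x) = x^2(x - 4)(x + 3)

The characteristic polynomial factors as x^2(x - 4)(x + 3)^2. The minimal polynomial is ∏(x - λ)^{k_λ} where k_λ is the size of the largest Jordan block at λ.

For λ = -3: rank(A + 3I) = 3, and the largest Jordan block has size 1 (the smallest k with rank((A + 3I)^k) = rank((A + 3I)^(k+1))).
For λ = 0: rank(A) = 4, and the largest Jordan block has size 2 (the smallest k with rank(A^k) = rank(A^(k+1))).
For λ = 4: rank(A - 4I) = 4, and the largest Jordan block has size 1 (the smallest k with rank((A - 4I)^k) = rank((A - 4I)^(k+1))).

So m_A(x) = x^2(x - 4)(x + 3).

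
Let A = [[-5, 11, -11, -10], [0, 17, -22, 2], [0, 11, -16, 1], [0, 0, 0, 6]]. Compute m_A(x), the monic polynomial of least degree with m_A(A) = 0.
The characteristic polynomial factors as (x - 6)^2(x + 5)^2. The minimal polynomial is ∏(x - λ)^{k_λ} where k_λ is the size of the largest Jordan block at λ.

For λ = -5: rank(A + 5I) = 2, and the largest Jordan block has size 1 (the smallest k with rank((A + 5I)^k) = rank((A + 5I)^(k+1))).
For λ = 6: rank(A - 6I) = 3, and the largest Jordan block has size 2 (the smallest k with rank((A - 6I)^k) = rank((A - 6I)^(k+1))).

So m_A(x) = (x - 6)^2(x + 5).

m_A(x) = (x - 6)^2(x + 5)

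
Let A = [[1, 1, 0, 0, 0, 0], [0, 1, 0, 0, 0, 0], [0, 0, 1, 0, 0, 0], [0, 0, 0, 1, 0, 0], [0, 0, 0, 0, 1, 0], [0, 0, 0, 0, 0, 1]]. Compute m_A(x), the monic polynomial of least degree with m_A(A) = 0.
The characteristic polynomial factors as (x - 1)^6. The minimal polynomial is ∏(x - λ)^{k_λ} where k_λ is the size of the largest Jordan block at λ.

For λ = 1: rank(A - I) = 1, and the largest Jordan block has size 2 (the smallest k with rank((A - I)^k) = rank((A - I)^(k+1))).

So m_A(x) = (x - 1)^2.

m_A(x) = (x - 1)^2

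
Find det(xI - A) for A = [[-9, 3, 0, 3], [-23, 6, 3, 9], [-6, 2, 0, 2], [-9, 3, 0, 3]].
xI - A = [[x + 9, -3, 0, -3], [23, x - 6, -3, -9], [6, -2, x, -2], [9, -3, 0, x - 3]].

Expanding det(xI - A) along the first row:
det(xI - A) = + (x + 9)·det([[x - 6, -3, -9], [-2, x, -2], [-3, 0, x - 3]]) - (-3)·det([[23, -3, -9], [6, x, -2], [9, 0, x - 3]]) + (0)·det([[23, x - 6, -9], [6, -2, -2], [9, -3, x - 3]]) - (-3)·det([[23, x - 6, -3], [6, -2, x], [9, -3, 0]]).

Evaluating gives χ_A(x) = x^4.

χ_A(x) = x^4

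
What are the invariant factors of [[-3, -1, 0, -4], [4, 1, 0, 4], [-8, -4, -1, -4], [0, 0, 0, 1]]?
The Jordan structure of A has elementary divisors (x + 1)^2, (x + 1), (x - 1). Arranging the block sizes at each eigenvalue in decreasing order and taking row products gives the invariant factors.

Invariant factors (smallest first, each dividing the next): x + 1, (x - 1)(x + 1)^2.

Check: the last factor (x - 1)(x + 1)^2 is the minimal polynomial, and the product (x - 1)(x + 1)^3 is the characteristic polynomial.

x + 1, (x - 1)(x + 1)^2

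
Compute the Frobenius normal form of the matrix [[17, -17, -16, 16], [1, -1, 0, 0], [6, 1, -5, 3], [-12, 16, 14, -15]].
The invariant factors of A (the non-unit diagonal entries of the Smith normal form of xI - A over ℚ[x]) are (x + 4)(x^3 + x - 4), each dividing the next. The characteristic polynomial is their product, (x + 4)(x^3 + x - 4).

The rational canonical form is the block-diagonal matrix of companion matrices C(f_i):
R = [[0, 0, 0, 16], [1, 0, 0, 0], [0, 1, 0, -1], [0, 0, 1, -4]].

Note the characteristic polynomial does not split into linear factors over ℚ, so A has no Jordan form over ℚ; the rational canonical form exists over any field.

R = [[0, 0, 0, 16], [1, 0, 0, 0], [0, 1, 0, -1], [0, 0, 1, -4]]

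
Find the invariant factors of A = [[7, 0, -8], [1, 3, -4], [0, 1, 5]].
The Jordan structure of A has elementary divisors (x - 5)^3. Arranging the block sizes at each eigenvalue in decreasing order and taking row products gives the invariant factors.

Invariant factors (smallest first, each dividing the next): (x - 5)^3.

Check: the last factor (x - 5)^3 is the minimal polynomial, and the product (x - 5)^3 is the characteristic polynomial.

(x - 5)^3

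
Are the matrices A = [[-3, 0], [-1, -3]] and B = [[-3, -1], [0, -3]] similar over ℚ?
Two matrices over a field are similar if and only if they have the same invariant factors.

Both A and B have characteristic polynomial (x + 3)^2 and minimal polynomial (x + 3)^2. Computing further, both have invariant factors (x + 3)^2. Hence A and B are similar.

Yes.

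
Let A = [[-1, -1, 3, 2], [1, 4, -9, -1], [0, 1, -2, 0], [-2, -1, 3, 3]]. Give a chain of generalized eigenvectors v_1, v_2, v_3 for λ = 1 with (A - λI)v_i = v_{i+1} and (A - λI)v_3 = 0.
We seek v_1 ∈ ker((A - I)^3) \ ker((A - I)^2), then set v_{i+1} = (A - I) v_i.

One such chain is v_1 = [[-1, 0, 0, -2]]^T, v_2 = [[-2, 1, 0, -2]]^T, v_3 = [[-1, 3, 1, -1]]^T. Check: (A - I) v_3 = [[0, 0, 0, 0]]^T = 0.

v_1 = [[-1, 0, 0, -2]]^T, v_2 = [[-2, 1, 0, -2]]^T, v_3 = [[-1, 3, 1, -1]]^T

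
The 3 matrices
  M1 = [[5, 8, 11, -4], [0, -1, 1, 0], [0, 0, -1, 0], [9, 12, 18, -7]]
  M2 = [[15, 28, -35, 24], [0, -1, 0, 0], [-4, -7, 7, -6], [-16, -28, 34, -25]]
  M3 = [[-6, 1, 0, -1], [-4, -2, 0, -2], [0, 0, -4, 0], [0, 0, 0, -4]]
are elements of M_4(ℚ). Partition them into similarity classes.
2 classes: {M1, M2}, {M3}

Characteristic polynomials: χ_{M1} = (x + 1)^4, χ_{M2} = (x + 1)^4, χ_{M3} = (x + 4)^4.

{M1, M2}: invariant factors x + 1, (x + 1)^3.

{M3}: invariant factors x + 4, x + 4, (x + 4)^2.

Matrices are similar if and only if their invariant-factor lists agree; the partition into similarity classes is {M1, M2}, {M3}.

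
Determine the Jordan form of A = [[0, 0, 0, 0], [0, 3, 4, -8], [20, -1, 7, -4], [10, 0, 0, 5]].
The characteristic polynomial is det(xI - A) = x(x - 5)^3, so the eigenvalues are 0 (algebraic multiplicity 1), 5 (algebraic multiplicity 3).

For λ = 0: algebraic multiplicity 1 gives one 1×1 block.

For λ = 5: rank(A - 5I) = 2, rank((A - 5I)^2) = 1. The eigenspace has dimension 4 - 2 = 2, so there are 2 Jordan blocks; the rank sequence gives block sizes [2, 1].

Assembling the blocks gives the Jordan form J above.

J = [[0, 0, 0, 0], [0, 5, 1, 0], [0, 0, 5, 0], [0, 0, 0, 5]]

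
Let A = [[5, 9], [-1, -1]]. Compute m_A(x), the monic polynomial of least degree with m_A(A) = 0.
m_A(x) = (x - 2)^2

The characteristic polynomial factors as (x - 2)^2. The minimal polynomial is ∏(x - λ)^{k_λ} where k_λ is the size of the largest Jordan block at λ.

For λ = 2: rank(A - 2I) = 1, and the largest Jordan block has size 2 (the smallest k with rank((A - 2I)^k) = rank((A - 2I)^(k+1))).

So m_A(x) = (x - 2)^2.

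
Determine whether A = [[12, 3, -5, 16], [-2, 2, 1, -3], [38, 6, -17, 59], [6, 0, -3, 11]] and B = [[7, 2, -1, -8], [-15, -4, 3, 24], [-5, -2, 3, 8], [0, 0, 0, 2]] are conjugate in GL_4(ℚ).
Both have characteristic polynomial (x - 2)^4 and minimal polynomial (x - 2)^2. But rank(A - 2I) = 2 for A while rank(B - 2I) = 1 for B, so the number of Jordan blocks at λ = 2 differs. A and B are not similar.

No.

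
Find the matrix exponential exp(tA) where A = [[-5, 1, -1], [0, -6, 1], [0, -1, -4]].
A has Jordan form J = [[-5, 1, 0], [0, -5, 0], [0, 0, -5]] with A = PJP^{-1}, so e^{tA} = P e^{tJ} P^{-1}.

For a Jordan block J_k(λ), e^{tJ_k(λ)} = e^{λt} · (I + tN + t^2 N^2/2! + ... + t^{k-1} N^{k-1}/(k-1)!) where N is the nilpotent superdiagonal part.

Assembling the blocks and conjugating back gives the entries of e^{tA} as shown above.

e^{tA} = [[e^{-5*t}, t*e^{-5*t}, -t*e^{-5*t}], [0, (1 - t)*e^{-5*t}, t*e^{-5*t}], [0, -t*e^{-5*t}, (t + 1)*e^{-5*t}]]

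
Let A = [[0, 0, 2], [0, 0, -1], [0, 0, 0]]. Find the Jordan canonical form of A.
J = [[0, 1, 0], [0, 0, 0], [0, 0, 0]]

The characteristic polynomial is det(xI - A) = x^3, so the eigenvalues are 0 (algebraic multiplicity 3).

For λ = 0: rank(A) = 1, rank(A^2) = 0. The eigenspace has dimension 3 - 1 = 2, so there are 2 Jordan blocks; the rank sequence gives block sizes [2, 1].

Assembling the blocks gives the Jordan form J above.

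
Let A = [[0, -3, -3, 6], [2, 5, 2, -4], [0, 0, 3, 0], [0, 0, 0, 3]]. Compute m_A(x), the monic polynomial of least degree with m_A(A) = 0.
m_A(x) = (x - 3)(x - 2)

The characteristic polynomial factors as (x - 3)^3(x - 2). The minimal polynomial is ∏(x - λ)^{k_λ} where k_λ is the size of the largest Jordan block at λ.

For λ = 2: rank(A - 2I) = 3, and the largest Jordan block has size 1 (the smallest k with rank((A - 2I)^k) = rank((A - 2I)^(k+1))).
For λ = 3: rank(A - 3I) = 1, and the largest Jordan block has size 1 (the smallest k with rank((A - 3I)^k) = rank((A - 3I)^(k+1))).

So m_A(x) = (x - 3)(x - 2).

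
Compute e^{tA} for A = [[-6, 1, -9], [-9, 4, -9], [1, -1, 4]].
A has Jordan form J = [[-5, 0, 0], [0, 3, 0], [0, 0, 4]] with A = PJP^{-1}, so e^{tA} = P e^{tJ} P^{-1}.

For a Jordan block J_k(λ), e^{tJ_k(λ)} = e^{λt} · (I + tN + t^2 N^2/2! + ... + t^{k-1} N^{k-1}/(k-1)!) where N is the nilpotent superdiagonal part.

Assembling the blocks and conjugating back gives the entries of e^{tA} as shown above.

e^{tA} = [[((1 - e^{t})*e^{8*t} + 1)*e^{-5*t}, (e^{t} - 1)*e^{3*t}, (1 - e^{9*t})*e^{-5*t}], [(1 - e^{9*t})*e^{-5*t}, e^{4*t}, (1 - e^{9*t})*e^{-5*t}], [(e^{t} - 1)*e^{3*t}, (1 - e^{t})*e^{3*t}, e^{4*t}]]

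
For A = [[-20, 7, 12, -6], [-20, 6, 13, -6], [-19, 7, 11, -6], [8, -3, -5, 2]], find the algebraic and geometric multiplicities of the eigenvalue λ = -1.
The characteristic polynomial is (x - 2)(x + 1)^3, so the factor x + 1 appears with exponent 3: the algebraic multiplicity is 3.

rank(A + I) = 3, so the eigenspace has dimension 4 - 3 = 1: the geometric multiplicity is 1.

Since 1 < 3, A is not diagonalizable.

algebraic multiplicity 3, geometric multiplicity 1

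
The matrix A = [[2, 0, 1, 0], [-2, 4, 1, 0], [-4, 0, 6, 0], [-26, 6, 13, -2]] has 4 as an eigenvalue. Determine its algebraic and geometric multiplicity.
algebraic multiplicity 3, geometric multiplicity 2

The characteristic polynomial is (x - 4)^3(x + 2), so the factor x - 4 appears with exponent 3: the algebraic multiplicity is 3.

rank(A - 4I) = 2, so the eigenspace has dimension 4 - 2 = 2: the geometric multiplicity is 2.

Since 2 < 3, A is not diagonalizable.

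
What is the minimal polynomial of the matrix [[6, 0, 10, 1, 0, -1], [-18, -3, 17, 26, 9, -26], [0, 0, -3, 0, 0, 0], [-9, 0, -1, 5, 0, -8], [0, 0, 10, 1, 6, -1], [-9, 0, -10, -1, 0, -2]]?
The characteristic polynomial factors as (x - 6)^3(x + 3)^3. The minimal polynomial is ∏(x - λ)^{k_λ} where k_λ is the size of the largest Jordan block at λ.

For λ = -3: rank(A + 3I) = 3, and the largest Jordan block has size 1 (the smallest k with rank((A + 3I)^k) = rank((A + 3I)^(k+1))).
For λ = 6: rank(A - 6I) = 4, and the largest Jordan block has size 2 (the smallest k with rank((A - 6I)^k) = rank((A - 6I)^(k+1))).

So m_A(x) = (x - 6)^2(x + 3).

m_A(x) = (x - 6)^2(x + 3)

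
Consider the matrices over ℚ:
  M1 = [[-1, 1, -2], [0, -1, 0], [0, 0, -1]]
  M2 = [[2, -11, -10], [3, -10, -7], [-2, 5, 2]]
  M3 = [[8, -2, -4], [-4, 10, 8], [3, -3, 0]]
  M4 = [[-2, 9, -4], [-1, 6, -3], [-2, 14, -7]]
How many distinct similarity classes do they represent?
4 classes: {M1}, {M2}, {M3}, {M4}

Characteristic polynomials: χ_{M1} = (x + 1)^3, χ_{M2} = (x + 2)^3, χ_{M3} = (x - 6)^3, χ_{M4} = (x + 1)^3.

{M1}: invariant factors x + 1, (x + 1)^2.

{M2}: invariant factors (x + 2)^3.

{M3}: invariant factors x - 6, (x - 6)^2.

{M4}: invariant factors (x + 1)^3.

Matrices are similar if and only if their invariant-factor lists agree; the partition into similarity classes is {M1}, {M2}, {M3}, {M4}.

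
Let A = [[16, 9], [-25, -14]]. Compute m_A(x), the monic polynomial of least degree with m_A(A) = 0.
m_A(x) = (x - 1)^2

The characteristic polynomial factors as (x - 1)^2. The minimal polynomial is ∏(x - λ)^{k_λ} where k_λ is the size of the largest Jordan block at λ.

For λ = 1: rank(A - I) = 1, and the largest Jordan block has size 2 (the smallest k with rank((A - I)^k) = rank((A - I)^(k+1))).

So m_A(x) = (x - 1)^2.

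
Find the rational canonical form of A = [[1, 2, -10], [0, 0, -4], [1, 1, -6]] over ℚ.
R = [[0, 0, -4], [1, 0, -8], [0, 1, -5]]

The invariant factors of A (the non-unit diagonal entries of the Smith normal form of xI - A over ℚ[x]) are (x + 1)(x + 2)^2, each dividing the next. The characteristic polynomial is their product, (x + 1)(x + 2)^2.

The rational canonical form is the block-diagonal matrix of companion matrices C(f_i):
R = [[0, 0, -4], [1, 0, -8], [0, 1, -5]].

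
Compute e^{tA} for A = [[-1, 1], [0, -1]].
e^{tA} = [[e^{-t}, t*e^{-t}], [0, e^{-t}]]

A has Jordan form J = [[-1, 1], [0, -1]] with A = PJP^{-1}, so e^{tA} = P e^{tJ} P^{-1}.

For a Jordan block J_k(λ), e^{tJ_k(λ)} = e^{λt} · (I + tN + t^2 N^2/2! + ... + t^{k-1} N^{k-1}/(k-1)!) where N is the nilpotent superdiagonal part.

Assembling the blocks and conjugating back gives the entries of e^{tA} as shown above.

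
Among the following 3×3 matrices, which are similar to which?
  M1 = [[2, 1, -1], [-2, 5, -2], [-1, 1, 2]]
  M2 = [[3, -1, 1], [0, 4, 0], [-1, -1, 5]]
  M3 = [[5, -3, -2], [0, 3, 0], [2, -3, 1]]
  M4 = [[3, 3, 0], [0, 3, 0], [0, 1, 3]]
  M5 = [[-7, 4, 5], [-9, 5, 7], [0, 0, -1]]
Characteristic polynomials: χ_{M1} = (x - 3)^3, χ_{M2} = (x - 4)^3, χ_{M3} = (x - 3)^3, χ_{M4} = (x - 3)^3, χ_{M5} = (x + 1)^3.

{M1, M3, M4}: invariant factors x - 3, (x - 3)^2.

{M2}: invariant factors x - 4, (x - 4)^2.

{M5}: invariant factors (x + 1)^3.

Matrices are similar if and only if their invariant-factor lists agree; the partition into similarity classes is {M1, M3, M4}, {M2}, {M5}.

3 classes: {M1, M3, M4}, {M2}, {M5}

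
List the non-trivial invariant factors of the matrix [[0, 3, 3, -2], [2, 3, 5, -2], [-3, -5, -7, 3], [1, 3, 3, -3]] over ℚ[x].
The Jordan structure of A has elementary divisors (x + 2)^2, (x + 2), (x + 1). Arranging the block sizes at each eigenvalue in decreasing order and taking row products gives the invariant factors.

Invariant factors (smallest first, each dividing the next): x + 2, (x + 1)(x + 2)^2.

Check: the last factor (x + 1)(x + 2)^2 is the minimal polynomial, and the product (x + 1)(x + 2)^3 is the characteristic polynomial.

x + 2, (x + 1)(x + 2)^2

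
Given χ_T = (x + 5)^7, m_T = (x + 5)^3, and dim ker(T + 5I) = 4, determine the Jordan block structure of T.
Jordan blocks: (-5, 3), (-5, 2), (-5, 1), (-5, 1)

λ = -5: algebraic multiplicity 7 (exponent in χ_T), largest block size 3 (exponent in m_T), 4 blocks (geometric multiplicity). These force block sizes [3, 2, 1, 1].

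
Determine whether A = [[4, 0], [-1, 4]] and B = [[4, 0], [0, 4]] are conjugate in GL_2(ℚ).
No.

Both have characteristic polynomial (x - 4)^2, but the minimal polynomial of A is (x - 4)^2 while the minimal polynomial of B is x - 4. The minimal polynomial is a similarity invariant, so A and B are not similar.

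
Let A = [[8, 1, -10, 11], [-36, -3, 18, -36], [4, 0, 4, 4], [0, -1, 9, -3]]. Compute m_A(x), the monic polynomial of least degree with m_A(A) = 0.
m_A(x) = (x - 6)^2(x + 3)^2

The characteristic polynomial factors as (x - 6)^2(x + 3)^2. The minimal polynomial is ∏(x - λ)^{k_λ} where k_λ is the size of the largest Jordan block at λ.

For λ = -3: rank(A + 3I) = 3, and the largest Jordan block has size 2 (the smallest k with rank((A + 3I)^k) = rank((A + 3I)^(k+1))).
For λ = 6: rank(A - 6I) = 3, and the largest Jordan block has size 2 (the smallest k with rank((A - 6I)^k) = rank((A - 6I)^(k+1))).

So m_A(x) = (x - 6)^2(x + 3)^2.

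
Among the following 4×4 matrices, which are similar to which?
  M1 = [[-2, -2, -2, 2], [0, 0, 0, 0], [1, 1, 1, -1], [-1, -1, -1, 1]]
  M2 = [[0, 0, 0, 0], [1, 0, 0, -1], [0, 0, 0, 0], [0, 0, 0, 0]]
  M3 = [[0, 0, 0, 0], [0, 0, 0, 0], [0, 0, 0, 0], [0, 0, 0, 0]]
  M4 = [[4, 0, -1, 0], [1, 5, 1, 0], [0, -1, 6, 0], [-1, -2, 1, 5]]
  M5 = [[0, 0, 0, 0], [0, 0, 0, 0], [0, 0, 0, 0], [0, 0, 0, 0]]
3 classes: {M1, M2}, {M3, M5}, {M4}

Characteristic polynomials: χ_{M1} = x^4, χ_{M2} = x^4, χ_{M3} = x^4, χ_{M4} = (x - 5)^4, χ_{M5} = x^4.

{M1, M2}: invariant factors x, x, x^2.

{M3, M5}: invariant factors x, x, x, x.

{M4}: invariant factors x - 5, (x - 5)^3.

Matrices are similar if and only if their invariant-factor lists agree; the partition into similarity classes is {M1, M2}, {M3, M5}, {M4}.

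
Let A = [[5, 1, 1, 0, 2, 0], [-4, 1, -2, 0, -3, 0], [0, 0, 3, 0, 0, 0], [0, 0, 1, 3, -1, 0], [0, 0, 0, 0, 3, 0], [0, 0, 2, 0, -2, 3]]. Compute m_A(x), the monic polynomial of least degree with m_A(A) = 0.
m_A(x) = (x - 3)^3

The characteristic polynomial factors as (x - 3)^6. The minimal polynomial is ∏(x - λ)^{k_λ} where k_λ is the size of the largest Jordan block at λ.

For λ = 3: rank(A - 3I) = 3, and the largest Jordan block has size 3 (the smallest k with rank((A - 3I)^k) = rank((A - 3I)^(k+1))).

So m_A(x) = (x - 3)^3.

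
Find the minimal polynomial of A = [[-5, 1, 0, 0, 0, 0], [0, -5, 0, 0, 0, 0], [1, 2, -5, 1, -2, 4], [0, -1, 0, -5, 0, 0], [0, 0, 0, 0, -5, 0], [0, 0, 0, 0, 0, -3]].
m_A(x) = (x + 3)(x + 5)^2

The characteristic polynomial factors as (x + 3)(x + 5)^5. The minimal polynomial is ∏(x - λ)^{k_λ} where k_λ is the size of the largest Jordan block at λ.

For λ = -5: rank(A + 5I) = 3, and the largest Jordan block has size 2 (the smallest k with rank((A + 5I)^k) = rank((A + 5I)^(k+1))).
For λ = -3: rank(A + 3I) = 5, and the largest Jordan block has size 1 (the smallest k with rank((A + 3I)^k) = rank((A + 3I)^(k+1))).

So m_A(x) = (x + 3)(x + 5)^2.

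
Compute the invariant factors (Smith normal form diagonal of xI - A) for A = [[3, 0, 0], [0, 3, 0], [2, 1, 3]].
The Jordan structure of A has elementary divisors (x - 3)^2, (x - 3). Arranging the block sizes at each eigenvalue in decreasing order and taking row products gives the invariant factors.

Invariant factors (smallest first, each dividing the next): x - 3, (x - 3)^2.

Check: the last factor (x - 3)^2 is the minimal polynomial, and the product (x - 3)^3 is the characteristic polynomial.

x - 3, (x - 3)^2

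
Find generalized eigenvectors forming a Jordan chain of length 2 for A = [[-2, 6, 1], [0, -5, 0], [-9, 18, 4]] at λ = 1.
We seek v_1 ∈ ker((A - I)^2) \ ker(A - I), then set v_{i+1} = (A - I) v_i.

One such chain is v_1 = [[0, 0, 1]]^T, v_2 = [[1, 0, 3]]^T. Check: (A - I) v_2 = [[0, 0, 0]]^T = 0.

v_1 = [[0, 0, 1]]^T, v_2 = [[1, 0, 3]]^T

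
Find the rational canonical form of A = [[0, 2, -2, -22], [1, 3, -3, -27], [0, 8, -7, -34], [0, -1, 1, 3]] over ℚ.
R = [[0, 0, 0, -16], [1, 0, 0, -4], [0, 1, 0, 4], [0, 0, 1, -1]]

The invariant factors of A (the non-unit diagonal entries of the Smith normal form of xI - A over ℚ[x]) are (x + 2)^2(x^2 - 3x + 4), each dividing the next. The characteristic polynomial is their product, (x + 2)^2(x^2 - 3x + 4).

The rational canonical form is the block-diagonal matrix of companion matrices C(f_i):
R = [[0, 0, 0, -16], [1, 0, 0, -4], [0, 1, 0, 4], [0, 0, 1, -1]].

Note the characteristic polynomial does not split into linear factors over ℚ, so A has no Jordan form over ℚ; the rational canonical form exists over any field.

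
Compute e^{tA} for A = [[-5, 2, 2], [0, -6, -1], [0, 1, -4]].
A has Jordan form J = [[-5, 1, 0], [0, -5, 0], [0, 0, -5]] with A = PJP^{-1}, so e^{tA} = P e^{tJ} P^{-1}.

For a Jordan block J_k(λ), e^{tJ_k(λ)} = e^{λt} · (I + tN + t^2 N^2/2! + ... + t^{k-1} N^{k-1}/(k-1)!) where N is the nilpotent superdiagonal part.

Assembling the blocks and conjugating back gives the entries of e^{tA} as shown above.

e^{tA} = [[e^{-5*t}, 2*t*e^{-5*t}, 2*t*e^{-5*t}], [0, (1 - t)*e^{-5*t}, -t*e^{-5*t}], [0, t*e^{-5*t}, (t + 1)*e^{-5*t}]]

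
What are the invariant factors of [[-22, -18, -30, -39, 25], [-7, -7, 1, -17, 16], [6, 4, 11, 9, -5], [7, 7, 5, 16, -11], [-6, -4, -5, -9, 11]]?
The Jordan structure of A has elementary divisors (x + 3), (x - 2)^3, (x - 6). Arranging the block sizes at each eigenvalue in decreasing order and taking row products gives the invariant factors.

Invariant factors (smallest first, each dividing the next): (x - 6)(x - 2)^3(x + 3).

Check: the last factor (x - 6)(x - 2)^3(x + 3) is the minimal polynomial, and the product (x - 6)(x - 2)^3(x + 3) is the characteristic polynomial.

(x - 6)(x - 2)^3(x + 3)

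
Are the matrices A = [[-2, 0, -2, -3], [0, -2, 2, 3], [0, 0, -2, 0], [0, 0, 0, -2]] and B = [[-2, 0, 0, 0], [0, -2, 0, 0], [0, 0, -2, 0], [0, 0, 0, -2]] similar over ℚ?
Both have characteristic polynomial (x + 2)^4, but the minimal polynomial of A is (x + 2)^2 while the minimal polynomial of B is x + 2. The minimal polynomial is a similarity invariant, so A and B are not similar.

No.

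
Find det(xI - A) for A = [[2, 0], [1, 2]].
χ_A(x) = (x - 2)^2

xI - A = [[x - 2, 0], [-1, x - 2]].

Expanding det(xI - A) along the first row:
det(xI - A) = + (x - 2)·det([[x - 2]]) - (0)·det([[-1]]).

Evaluating gives χ_A(x) = x^2 - 4x + 4 = (x - 2)^2.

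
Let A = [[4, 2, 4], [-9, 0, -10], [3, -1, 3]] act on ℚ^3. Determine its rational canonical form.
The invariant factors of A (the non-unit diagonal entries of the Smith normal form of xI - A over ℚ[x]) are (x - 5)(x^2 - 2x - 2), each dividing the next. The characteristic polynomial is their product, (x - 5)(x^2 - 2x - 2).

The rational canonical form is the block-diagonal matrix of companion matrices C(f_i):
R = [[0, 0, -10], [1, 0, -8], [0, 1, 7]].

Note the characteristic polynomial does not split into linear factors over ℚ, so A has no Jordan form over ℚ; the rational canonical form exists over any field.

R = [[0, 0, -10], [1, 0, -8], [0, 1, 7]]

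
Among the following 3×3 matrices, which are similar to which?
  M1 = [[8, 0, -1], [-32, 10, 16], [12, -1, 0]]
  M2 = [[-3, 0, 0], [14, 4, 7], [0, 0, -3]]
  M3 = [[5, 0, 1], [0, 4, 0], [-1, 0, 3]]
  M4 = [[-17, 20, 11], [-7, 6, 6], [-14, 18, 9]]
4 classes: {M1}, {M2}, {M3}, {M4}

Characteristic polynomials: χ_{M1} = (x - 6)^3, χ_{M2} = (x - 4)(x + 3)^2, χ_{M3} = (x - 4)^3, χ_{M4} = (x - 4)(x + 3)^2.

{M1}: invariant factors (x - 6)^3.

{M2}: invariant factors x + 3, (x - 4)(x + 3).

{M3}: invariant factors x - 4, (x - 4)^2.

{M4}: invariant factors (x - 4)(x + 3)^2.

Matrices are similar if and only if their invariant-factor lists agree; the partition into similarity classes is {M1}, {M2}, {M3}, {M4}.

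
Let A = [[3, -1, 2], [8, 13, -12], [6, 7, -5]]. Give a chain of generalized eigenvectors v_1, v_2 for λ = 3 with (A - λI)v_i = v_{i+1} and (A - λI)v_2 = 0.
v_1 = [[-1, 1, 0]]^T, v_2 = [[-1, 2, 1]]^T

We seek v_1 ∈ ker((A - 3I)^2) \ ker(A - 3I), then set v_{i+1} = (A - 3I) v_i.

One such chain is v_1 = [[-1, 1, 0]]^T, v_2 = [[-1, 2, 1]]^T. Check: (A - 3I) v_2 = [[0, 0, 0]]^T = 0.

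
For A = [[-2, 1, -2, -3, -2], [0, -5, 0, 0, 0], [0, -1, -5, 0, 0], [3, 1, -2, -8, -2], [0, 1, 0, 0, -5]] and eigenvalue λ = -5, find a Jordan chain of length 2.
v_1 = [[0, 0, 0, 1, -2]]^T, v_2 = [[1, 0, 0, 1, 0]]^T

We seek v_1 ∈ ker((A + 5I)^2) \ ker(A + 5I), then set v_{i+1} = (A + 5I) v_i.

One such chain is v_1 = [[0, 0, 0, 1, -2]]^T, v_2 = [[1, 0, 0, 1, 0]]^T. Check: (A + 5I) v_2 = [[0, 0, 0, 0, 0]]^T = 0.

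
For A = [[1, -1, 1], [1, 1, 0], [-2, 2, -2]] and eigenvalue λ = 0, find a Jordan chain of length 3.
v_1 = [[1, 0, -1]]^T, v_2 = [[0, 1, 0]]^T, v_3 = [[-1, 1, 2]]^T

We seek v_1 ∈ ker(A^3) \ ker(A^2), then set v_{i+1} = A v_i.

One such chain is v_1 = [[1, 0, -1]]^T, v_2 = [[0, 1, 0]]^T, v_3 = [[-1, 1, 2]]^T. Check: A v_3 = [[0, 0, 0]]^T = 0.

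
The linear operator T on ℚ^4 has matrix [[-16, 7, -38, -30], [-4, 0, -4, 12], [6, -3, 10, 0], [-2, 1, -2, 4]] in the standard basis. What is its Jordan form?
J = [[-2, 1, 0, 0], [0, -2, 0, 0], [0, 0, -2, 0], [0, 0, 0, 4]]

The characteristic polynomial is det(xI - A) = (x - 4)(x + 2)^3, so the eigenvalues are -2 (algebraic multiplicity 3), 4 (algebraic multiplicity 1).

For λ = -2: rank(A + 2I) = 2, rank((A + 2I)^2) = 1. The eigenspace has dimension 4 - 2 = 2, so there are 2 Jordan blocks; the rank sequence gives block sizes [2, 1].

For λ = 4: algebraic multiplicity 1 gives one 1×1 block.

Assembling the blocks gives the Jordan form J above.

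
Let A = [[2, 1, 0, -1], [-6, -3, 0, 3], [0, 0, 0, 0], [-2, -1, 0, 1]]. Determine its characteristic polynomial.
χ_A(x) = x^4

xI - A = [[x - 2, -1, 0, 1], [6, x + 3, 0, -3], [0, 0, x, 0], [2, 1, 0, x - 1]].

Expanding det(xI - A) along the first row:
det(xI - A) = + (x - 2)·det([[x + 3, 0, -3], [0, x, 0], [1, 0, x - 1]]) - (-1)·det([[6, 0, -3], [0, x, 0], [2, 0, x - 1]]) + (0)·det([[6, x + 3, -3], [0, 0, 0], [2, 1, x - 1]]) - (1)·det([[6, x + 3, 0], [0, 0, x], [2, 1, 0]]).

Evaluating gives χ_A(x) = x^4.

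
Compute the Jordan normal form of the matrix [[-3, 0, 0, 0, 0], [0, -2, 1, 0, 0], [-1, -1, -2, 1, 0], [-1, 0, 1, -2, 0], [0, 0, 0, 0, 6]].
J = [[-3, 0, 0, 0, 0], [0, -2, 1, 0, 0], [0, 0, -2, 1, 0], [0, 0, 0, -2, 0], [0, 0, 0, 0, 6]]

The characteristic polynomial is det(xI - A) = (x - 6)(x + 2)^3(x + 3), so the eigenvalues are -3 (algebraic multiplicity 1), -2 (algebraic multiplicity 3), 6 (algebraic multiplicity 1).

For λ = -3: algebraic multiplicity 1 gives one 1×1 block.

For λ = -2: rank(A + 2I) = 4, rank((A + 2I)^2) = 3, rank((A + 2I)^3) = 2. The eigenspace has dimension 5 - 4 = 1, so there is 1 Jordan block; the rank sequence gives block sizes [3].

For λ = 6: algebraic multiplicity 1 gives one 1×1 block.

Assembling the blocks gives the Jordan form J above.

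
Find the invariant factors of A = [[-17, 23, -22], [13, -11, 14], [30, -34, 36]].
x(x - 4)^2

The Jordan structure of A has elementary divisors x, (x - 4)^2. Arranging the block sizes at each eigenvalue in decreasing order and taking row products gives the invariant factors.

Invariant factors (smallest first, each dividing the next): x(x - 4)^2.

Check: the last factor x(x - 4)^2 is the minimal polynomial, and the product x(x - 4)^2 is the characteristic polynomial.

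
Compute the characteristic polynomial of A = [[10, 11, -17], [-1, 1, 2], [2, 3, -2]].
xI - A = [[x - 10, -11, 17], [1, x - 1, -2], [-2, -3, x + 2]].

Expanding det(xI - A) along the first row:
det(xI - A) = + (x - 10)·det([[x - 1, -2], [-3, x + 2]]) - (-11)·det([[1, -2], [-2, x + 2]]) + (17)·det([[1, x - 1], [-2, -3]]).

Evaluating gives χ_A(x) = x^3 - 9x^2 + 27x - 27 = (x - 3)^3.

χ_A(x) = (x - 3)^3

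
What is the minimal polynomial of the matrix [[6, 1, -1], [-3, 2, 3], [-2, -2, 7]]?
m_A(x) = (x - 5)^2

The characteristic polynomial factors as (x - 5)^3. The minimal polynomial is ∏(x - λ)^{k_λ} where k_λ is the size of the largest Jordan block at λ.

For λ = 5: rank(A - 5I) = 1, and the largest Jordan block has size 2 (the smallest k with rank((A - 5I)^k) = rank((A - 5I)^(k+1))).

So m_A(x) = (x - 5)^2.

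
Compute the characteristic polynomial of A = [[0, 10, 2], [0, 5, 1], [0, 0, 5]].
χ_A(x) = x(x - 5)^2

xI - A = [[x, -10, -2], [0, x - 5, -1], [0, 0, x - 5]].

Expanding det(xI - A) along the first row:
det(xI - A) = + (x)·det([[x - 5, -1], [0, x - 5]]) - (-10)·det([[0, -1], [0, x - 5]]) + (-2)·det([[0, x - 5], [0, 0]]).

Evaluating gives χ_A(x) = x^3 - 10x^2 + 25x = x(x - 5)^2.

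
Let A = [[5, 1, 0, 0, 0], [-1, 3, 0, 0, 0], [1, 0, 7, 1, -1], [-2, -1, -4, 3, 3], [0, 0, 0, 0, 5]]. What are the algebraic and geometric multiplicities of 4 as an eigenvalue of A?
The characteristic polynomial is (x - 5)^3(x - 4)^2, so the factor x - 4 appears with exponent 2: the algebraic multiplicity is 2.

rank(A - 4I) = 4, so the eigenspace has dimension 5 - 4 = 1: the geometric multiplicity is 1.

Since 1 < 2, A is not diagonalizable.

algebraic multiplicity 2, geometric multiplicity 1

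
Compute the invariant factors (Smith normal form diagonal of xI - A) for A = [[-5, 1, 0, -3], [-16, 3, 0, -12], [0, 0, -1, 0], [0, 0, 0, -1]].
x + 1, x + 1, (x + 1)^2

The Jordan structure of A has elementary divisors (x + 1)^2, (x + 1), (x + 1). Arranging the block sizes at each eigenvalue in decreasing order and taking row products gives the invariant factors.

Invariant factors (smallest first, each dividing the next): x + 1, x + 1, (x + 1)^2.

Check: the last factor (x + 1)^2 is the minimal polynomial, and the product (x + 1)^4 is the characteristic polynomial.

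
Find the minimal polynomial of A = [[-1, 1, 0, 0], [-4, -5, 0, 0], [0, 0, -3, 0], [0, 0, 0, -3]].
m_A(x) = (x + 3)^2

The characteristic polynomial factors as (x + 3)^4. The minimal polynomial is ∏(x - λ)^{k_λ} where k_λ is the size of the largest Jordan block at λ.

For λ = -3: rank(A + 3I) = 1, and the largest Jordan block has size 2 (the smallest k with rank((A + 3I)^k) = rank((A + 3I)^(k+1))).

So m_A(x) = (x + 3)^2.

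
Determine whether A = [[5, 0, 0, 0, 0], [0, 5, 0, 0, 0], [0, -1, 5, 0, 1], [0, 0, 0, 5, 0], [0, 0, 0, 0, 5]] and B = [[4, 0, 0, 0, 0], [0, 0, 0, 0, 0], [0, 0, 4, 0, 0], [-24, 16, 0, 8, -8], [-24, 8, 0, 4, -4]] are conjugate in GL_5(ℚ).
trace(A) = 25 but trace(B) = 12. The trace is a similarity invariant, so A and B are not similar.

No.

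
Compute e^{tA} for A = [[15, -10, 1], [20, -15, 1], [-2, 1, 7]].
e^{tA} = [[(2*(1 - t)*e^{11*t} - 1)*e^{-5*t}, ((t - 1)*e^{11*t} + 1)*e^{-5*t}, t*e^{6*t}], [2*((1 - t)*e^{11*t} - 1)*e^{-5*t}, ((t - 1)*e^{11*t} + 2)*e^{-5*t}, t*e^{6*t}], [-2*t*e^{6*t}, t*e^{6*t}, (t + 1)*e^{6*t}]]

A has Jordan form J = [[-5, 0, 0], [0, 6, 1], [0, 0, 6]] with A = PJP^{-1}, so e^{tA} = P e^{tJ} P^{-1}.

For a Jordan block J_k(λ), e^{tJ_k(λ)} = e^{λt} · (I + tN + t^2 N^2/2! + ... + t^{k-1} N^{k-1}/(k-1)!) where N is the nilpotent superdiagonal part.

Assembling the blocks and conjugating back gives the entries of e^{tA} as shown above.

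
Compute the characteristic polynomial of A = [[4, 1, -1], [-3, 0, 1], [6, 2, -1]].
xI - A = [[x - 4, -1, 1], [3, x, -1], [-6, -2, x + 1]].

Expanding det(xI - A) along the first row:
det(xI - A) = + (x - 4)·det([[x, -1], [-2, x + 1]]) - (-1)·det([[3, -1], [-6, x + 1]]) + (1)·det([[3, x], [-6, -2]]).

Evaluating gives χ_A(x) = x^3 - 3x^2 + 3x - 1 = (x - 1)^3.

χ_A(x) = (x - 1)^3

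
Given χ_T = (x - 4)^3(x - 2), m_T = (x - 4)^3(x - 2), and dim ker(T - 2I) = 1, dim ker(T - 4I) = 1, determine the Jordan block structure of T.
Jordan blocks: (2, 1), (4, 3)

λ = 2: algebraic multiplicity 1 (exponent in χ_T), largest block size 1 (exponent in m_T), 1 block (geometric multiplicity). This forces block sizes [1].
λ = 4: algebraic multiplicity 3 (exponent in χ_T), largest block size 3 (exponent in m_T), 1 block (geometric multiplicity). This forces block sizes [3].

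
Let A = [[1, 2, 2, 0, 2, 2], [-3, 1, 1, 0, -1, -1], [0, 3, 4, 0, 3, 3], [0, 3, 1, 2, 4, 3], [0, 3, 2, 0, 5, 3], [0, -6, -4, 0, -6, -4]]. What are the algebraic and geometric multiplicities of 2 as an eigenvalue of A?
The characteristic polynomial is (x - 2)^3(x - 1)^3, so the factor x - 2 appears with exponent 3: the algebraic multiplicity is 3.

rank(A - 2I) = 4, so the eigenspace has dimension 6 - 4 = 2: the geometric multiplicity is 2.

Since 2 < 3, A is not diagonalizable.

algebraic multiplicity 3, geometric multiplicity 2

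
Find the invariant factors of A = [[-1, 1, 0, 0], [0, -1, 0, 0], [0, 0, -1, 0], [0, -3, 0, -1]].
x + 1, x + 1, (x + 1)^2

The Jordan structure of A has elementary divisors (x + 1)^2, (x + 1), (x + 1). Arranging the block sizes at each eigenvalue in decreasing order and taking row products gives the invariant factors.

Invariant factors (smallest first, each dividing the next): x + 1, x + 1, (x + 1)^2.

Check: the last factor (x + 1)^2 is the minimal polynomial, and the product (x + 1)^4 is the characteristic polynomial.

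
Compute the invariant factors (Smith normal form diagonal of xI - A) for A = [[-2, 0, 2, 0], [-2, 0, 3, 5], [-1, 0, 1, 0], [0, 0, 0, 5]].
x^2(x - 5)(x + 1)

The Jordan structure of A has elementary divisors (x + 1), x^2, (x - 5). Arranging the block sizes at each eigenvalue in decreasing order and taking row products gives the invariant factors.

Invariant factors (smallest first, each dividing the next): x^2(x - 5)(x + 1).

Check: the last factor x^2(x - 5)(x + 1) is the minimal polynomial, and the product x^2(x - 5)(x + 1) is the characteristic polynomial.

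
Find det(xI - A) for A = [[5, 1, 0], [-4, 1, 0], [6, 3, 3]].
χ_A(x) = (x - 3)^3

xI - A = [[x - 5, -1, 0], [4, x - 1, 0], [-6, -3, x - 3]].

Expanding det(xI - A) along the first row:
det(xI - A) = + (x - 5)·det([[x - 1, 0], [-3, x - 3]]) - (-1)·det([[4, 0], [-6, x - 3]]) + (0)·det([[4, x - 1], [-6, -3]]).

Evaluating gives χ_A(x) = x^3 - 9x^2 + 27x - 27 = (x - 3)^3.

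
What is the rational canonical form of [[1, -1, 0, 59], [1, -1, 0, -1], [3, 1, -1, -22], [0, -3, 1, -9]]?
R = [[0, 0, 0, 60], [1, 0, 0, -1], [0, 1, 0, -28], [0, 0, 1, -10]]

The invariant factors of A (the non-unit diagonal entries of the Smith normal form of xI - A over ℚ[x]) are (x + 3)(x + 4)(x^2 + 3x - 5), each dividing the next. The characteristic polynomial is their product, (x + 3)(x + 4)(x^2 + 3x - 5).

The rational canonical form is the block-diagonal matrix of companion matrices C(f_i):
R = [[0, 0, 0, 60], [1, 0, 0, -1], [0, 1, 0, -28], [0, 0, 1, -10]].

Note the characteristic polynomial does not split into linear factors over ℚ, so A has no Jordan form over ℚ; the rational canonical form exists over any field.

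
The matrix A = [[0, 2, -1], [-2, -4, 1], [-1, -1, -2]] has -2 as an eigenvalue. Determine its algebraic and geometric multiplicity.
The characteristic polynomial is (x + 2)^3, so the factor x + 2 appears with exponent 3: the algebraic multiplicity is 3.

rank(A + 2I) = 2, so the eigenspace has dimension 3 - 2 = 1: the geometric multiplicity is 1.

Since 1 < 3, A is not diagonalizable.

algebraic multiplicity 3, geometric multiplicity 1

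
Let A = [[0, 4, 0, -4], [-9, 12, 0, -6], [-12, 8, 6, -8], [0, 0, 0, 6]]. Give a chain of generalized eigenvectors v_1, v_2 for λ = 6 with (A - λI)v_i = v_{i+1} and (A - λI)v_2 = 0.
v_1 = [[1, 2, 2, 0]]^T, v_2 = [[2, 3, 4, 0]]^T

We seek v_1 ∈ ker((A - 6I)^2) \ ker(A - 6I), then set v_{i+1} = (A - 6I) v_i.

One such chain is v_1 = [[1, 2, 2, 0]]^T, v_2 = [[2, 3, 4, 0]]^T. Check: (A - 6I) v_2 = [[0, 0, 0, 0]]^T = 0.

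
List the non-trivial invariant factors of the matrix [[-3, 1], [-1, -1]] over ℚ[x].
(x + 2)^2

The Jordan structure of A has elementary divisors (x + 2)^2. Arranging the block sizes at each eigenvalue in decreasing order and taking row products gives the invariant factors.

Invariant factors (smallest first, each dividing the next): (x + 2)^2.

Check: the last factor (x + 2)^2 is the minimal polynomial, and the product (x + 2)^2 is the characteristic polynomial.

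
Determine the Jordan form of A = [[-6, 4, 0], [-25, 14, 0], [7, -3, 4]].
J = [[4, 1, 0], [0, 4, 1], [0, 0, 4]]

The characteristic polynomial is det(xI - A) = (x - 4)^3, so the eigenvalues are 4 (algebraic multiplicity 3).

For λ = 4: rank(A - 4I) = 2, rank((A - 4I)^2) = 1, rank((A - 4I)^3) = 0. The eigenspace has dimension 3 - 2 = 1, so there is 1 Jordan block; the rank sequence gives block sizes [3].

Assembling the blocks gives the Jordan form J above.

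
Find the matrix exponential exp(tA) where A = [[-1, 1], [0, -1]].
e^{tA} = [[e^{-t}, t*e^{-t}], [0, e^{-t}]]

A has Jordan form J = [[-1, 1], [0, -1]] with A = PJP^{-1}, so e^{tA} = P e^{tJ} P^{-1}.

For a Jordan block J_k(λ), e^{tJ_k(λ)} = e^{λt} · (I + tN + t^2 N^2/2! + ... + t^{k-1} N^{k-1}/(k-1)!) where N is the nilpotent superdiagonal part.

Assembling the blocks and conjugating back gives the entries of e^{tA} as shown above.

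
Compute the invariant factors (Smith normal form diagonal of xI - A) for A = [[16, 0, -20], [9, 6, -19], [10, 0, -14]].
The Jordan structure of A has elementary divisors (x + 4), (x - 6)^2. Arranging the block sizes at each eigenvalue in decreasing order and taking row products gives the invariant factors.

Invariant factors (smallest first, each dividing the next): (x - 6)^2(x + 4).

Check: the last factor (x - 6)^2(x + 4) is the minimal polynomial, and the product (x - 6)^2(x + 4) is the characteristic polynomial.

(x - 6)^2(x + 4)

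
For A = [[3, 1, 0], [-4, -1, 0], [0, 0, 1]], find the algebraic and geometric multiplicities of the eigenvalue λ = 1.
algebraic multiplicity 3, geometric multiplicity 2

The characteristic polynomial is (x - 1)^3, so the factor x - 1 appears with exponent 3: the algebraic multiplicity is 3.

rank(A - I) = 1, so the eigenspace has dimension 3 - 1 = 2: the geometric multiplicity is 2.

Since 2 < 3, A is not diagonalizable.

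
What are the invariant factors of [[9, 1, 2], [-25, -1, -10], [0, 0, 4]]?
The Jordan structure of A has elementary divisors (x - 4)^2, (x - 4). Arranging the block sizes at each eigenvalue in decreasing order and taking row products gives the invariant factors.

Invariant factors (smallest first, each dividing the next): x - 4, (x - 4)^2.

Check: the last factor (x - 4)^2 is the minimal polynomial, and the product (x - 4)^3 is the characteristic polynomial.

x - 4, (x - 4)^2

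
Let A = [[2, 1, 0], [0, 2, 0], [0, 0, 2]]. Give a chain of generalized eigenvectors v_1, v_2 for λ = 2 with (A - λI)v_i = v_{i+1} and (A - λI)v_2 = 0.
We seek v_1 ∈ ker((A - 2I)^2) \ ker(A - 2I), then set v_{i+1} = (A - 2I) v_i.

One such chain is v_1 = [[2, 1, 1]]^T, v_2 = [[1, 0, 0]]^T. Check: (A - 2I) v_2 = [[0, 0, 0]]^T = 0.

v_1 = [[2, 1, 1]]^T, v_2 = [[1, 0, 0]]^T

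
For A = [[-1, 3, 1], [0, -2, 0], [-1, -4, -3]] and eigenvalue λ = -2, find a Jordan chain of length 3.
v_1 = [[-3, -1, 4]]^T, v_2 = [[-2, 0, 3]]^T, v_3 = [[1, 0, -1]]^T

We seek v_1 ∈ ker((A + 2I)^3) \ ker((A + 2I)^2), then set v_{i+1} = (A + 2I) v_i.

One such chain is v_1 = [[-3, -1, 4]]^T, v_2 = [[-2, 0, 3]]^T, v_3 = [[1, 0, -1]]^T. Check: (A + 2I) v_3 = [[0, 0, 0]]^T = 0.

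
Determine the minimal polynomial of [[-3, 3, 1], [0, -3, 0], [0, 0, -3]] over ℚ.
m_A(x) = (x + 3)^2

The characteristic polynomial factors as (x + 3)^3. The minimal polynomial is ∏(x - λ)^{k_λ} where k_λ is the size of the largest Jordan block at λ.

For λ = -3: rank(A + 3I) = 1, and the largest Jordan block has size 2 (the smallest k with rank((A + 3I)^k) = rank((A + 3I)^(k+1))).

So m_A(x) = (x + 3)^2.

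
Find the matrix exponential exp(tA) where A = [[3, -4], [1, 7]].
e^{tA} = [[(1 - 2*t)*e^{5*t}, -4*t*e^{5*t}], [t*e^{5*t}, (2*t + 1)*e^{5*t}]]

A has Jordan form J = [[5, 1], [0, 5]] with A = PJP^{-1}, so e^{tA} = P e^{tJ} P^{-1}.

For a Jordan block J_k(λ), e^{tJ_k(λ)} = e^{λt} · (I + tN + t^2 N^2/2! + ... + t^{k-1} N^{k-1}/(k-1)!) where N is the nilpotent superdiagonal part.

Assembling the blocks and conjugating back gives the entries of e^{tA} as shown above.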